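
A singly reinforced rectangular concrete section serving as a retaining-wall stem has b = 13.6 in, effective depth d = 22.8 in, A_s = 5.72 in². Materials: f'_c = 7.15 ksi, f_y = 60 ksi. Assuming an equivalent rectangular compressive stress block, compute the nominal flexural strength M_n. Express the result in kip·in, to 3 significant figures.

T = A_s f_y = 5.72 × 60 = 343.2 kips.
a = T/(0.85 f'_c b) = 343.2/(0.85 × 7.15 × 13.6) = 4.152 in.
M_n = T(d − a/2) = 343.2 × (22.8 − 2.076) = 7112.5 kip·in.

M_n ≈ 7110 kip·in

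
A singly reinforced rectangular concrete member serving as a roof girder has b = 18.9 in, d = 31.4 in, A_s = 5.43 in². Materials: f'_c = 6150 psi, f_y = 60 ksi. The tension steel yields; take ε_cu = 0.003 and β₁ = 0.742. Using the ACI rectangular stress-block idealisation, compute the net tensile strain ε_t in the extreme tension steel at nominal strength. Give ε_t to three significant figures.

a = A_s f_y/(0.85 f'_c b) = 3.298 in.
β₁ = 0.742, so c = a/β₁ = 3.298/0.742 = 4.445 in.
From the linear strain diagram with ε_cu = 0.003: ε_t = 0.003 (d − c)/c = 0.003 × (31.4 − 4.445)/4.445 = 0.0182.
Since ε_t ≥ 0.005, the section is tension-controlled.

ε_t ≈ 0.0182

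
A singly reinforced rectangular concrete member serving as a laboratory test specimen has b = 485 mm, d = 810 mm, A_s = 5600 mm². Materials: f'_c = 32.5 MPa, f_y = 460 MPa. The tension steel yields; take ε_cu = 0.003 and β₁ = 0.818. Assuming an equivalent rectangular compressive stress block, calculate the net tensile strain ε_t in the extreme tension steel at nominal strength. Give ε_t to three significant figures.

ε_t ≈ 0.00734

a = A_s f_y/(0.85 f'_c b) = 192.27 mm.
β₁ = 0.818, so c = a/β₁ = 192.27/0.818 = 235.05 mm.
From the linear strain diagram with ε_cu = 0.003: ε_t = 0.003 (d − c)/c = 0.003 × (810 − 235.05)/235.05 = 0.00734.
Since ε_t ≥ 0.005, the section is tension-controlled.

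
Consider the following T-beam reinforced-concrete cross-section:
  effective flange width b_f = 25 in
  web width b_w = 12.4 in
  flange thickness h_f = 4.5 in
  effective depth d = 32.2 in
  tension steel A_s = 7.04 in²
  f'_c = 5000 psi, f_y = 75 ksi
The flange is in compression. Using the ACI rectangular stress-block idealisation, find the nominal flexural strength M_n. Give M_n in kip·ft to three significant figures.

Tension: T = A_s f_y = 7.04 × 75 = 528 kips.
Try a within the flange: a = T/(0.85 f'_c b_f) = 528/(0.85 × 5 × 25) = 4.969 in.
a = 4.969 > h_f = 4.5 in: the block extends into the web. Split into flange-overhang and web parts.
C_f = 0.85 f'_c (b_f − b_w) h_f = 0.85 × 5 × (25 − 12.4) × 4.5 = 241.0 kips.
Remaining web compression depth: a_w = (T − C_f)/(0.85 f'_c b_w) = (528 − 241.0)/(0.85 × 5 × 12.4) = 5.446 in.
M_n = C_f(d − h_f/2) + (T − C_f)(d − a_w/2) = 241.0 × (32.2 − 2.25) + 287 × (32.2 − 2.723) = 7218.0 + 8459.9 = 15677.9 kip·in.
M_n = 15677.9/12 = 1306.49 kip·ft.

M_n ≈ 1310 kip·ft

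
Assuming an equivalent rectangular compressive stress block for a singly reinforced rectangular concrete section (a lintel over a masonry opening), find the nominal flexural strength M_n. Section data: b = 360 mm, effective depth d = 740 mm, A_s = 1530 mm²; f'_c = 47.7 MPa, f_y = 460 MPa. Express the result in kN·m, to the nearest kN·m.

T = A_s f_y = 1530 × 460 = 703800 N = 703.8 kN.
From C = T: a = T/(0.85 f'_c b) = 703800/(0.85 × 47.7 × 360) = 48.22 mm.
M_n = T(d − a/2) = 703.8 kN × (740 − 24.11) mm = 503.84 kN·m.

M_n ≈ 504 kN·m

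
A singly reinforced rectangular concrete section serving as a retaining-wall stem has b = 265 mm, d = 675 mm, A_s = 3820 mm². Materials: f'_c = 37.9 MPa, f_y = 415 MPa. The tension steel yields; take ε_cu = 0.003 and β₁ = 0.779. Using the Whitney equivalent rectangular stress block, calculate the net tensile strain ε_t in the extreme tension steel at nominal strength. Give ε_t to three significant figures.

a = A_s f_y/(0.85 f'_c b) = 185.70 mm.
β₁ = 0.779, so c = a/β₁ = 185.70/0.779 = 238.38 mm.
From the linear strain diagram with ε_cu = 0.003: ε_t = 0.003 (d − c)/c = 0.003 × (675 − 238.38)/238.38 = 0.00549.
Since ε_t ≥ 0.005, the section is tension-controlled.

ε_t ≈ 0.00549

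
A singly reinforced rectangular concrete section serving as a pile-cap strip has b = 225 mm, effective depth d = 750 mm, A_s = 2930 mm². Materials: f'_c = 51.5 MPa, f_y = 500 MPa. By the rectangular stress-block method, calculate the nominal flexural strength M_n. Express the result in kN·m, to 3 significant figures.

M_n ≈ 990 kN·m

T = A_s f_y = 2930 × 500 = 1465000 N = 1465 kN.
From C = T: a = T/(0.85 f'_c b) = 1465000/(0.85 × 51.5 × 225) = 148.74 mm.
M_n = T(d − a/2) = 1465 kN × (750 − 74.37) mm = 989.80 kN·m.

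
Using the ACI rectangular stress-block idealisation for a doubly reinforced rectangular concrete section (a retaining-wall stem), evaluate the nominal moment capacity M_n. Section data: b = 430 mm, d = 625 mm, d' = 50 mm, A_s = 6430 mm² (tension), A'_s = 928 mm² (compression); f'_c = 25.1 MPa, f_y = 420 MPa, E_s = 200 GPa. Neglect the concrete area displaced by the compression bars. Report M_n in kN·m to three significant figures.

M_n ≈ 1380 kN·m

Assume both tension and compression steel yield.
Net tension couple steel: A_s − A'_s = 5502 mm².
a = (A_s − A'_s) f_y / (0.85 f'_c b) = 2310840/(0.85 × 25.1 × 430) = 251.89 mm.
c = a/β₁ = 251.89/0.85 = 296.34 mm; ε'_s = 0.003(c − d')/c = 0.0025 ≥ f_y/E_s = 0.0021, so compression steel does yield.
M_n = (A_s − A'_s) f_y (d − a/2) + A'_s f_y (d − d') = [2310840 × (625 − 125.945) + 389760 × (625 − 50)] × 10⁻⁶ = 1153.24 + 224.11 = 1377.35 kN·m.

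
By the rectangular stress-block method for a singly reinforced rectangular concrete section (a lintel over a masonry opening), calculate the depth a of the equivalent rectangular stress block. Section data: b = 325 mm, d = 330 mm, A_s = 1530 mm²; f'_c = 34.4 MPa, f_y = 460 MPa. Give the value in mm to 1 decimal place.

T = A_s f_y = 1530 × 460 = 703800 N = 703.8 kN.
Setting C = 0.85 f'_c a b equal to T: a = 703800/(0.85 × 34.4 × 325) = 74.1 mm.

a ≈ 74.1 mm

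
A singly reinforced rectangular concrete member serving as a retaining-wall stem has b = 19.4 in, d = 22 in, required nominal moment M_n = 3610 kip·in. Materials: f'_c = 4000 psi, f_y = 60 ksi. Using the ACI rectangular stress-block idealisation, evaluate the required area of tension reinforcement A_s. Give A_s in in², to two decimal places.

A_s ≈ 2.91 in²

From M_n = 0.85 f'_c a b (d − a/2):
a = d − √(d² − 2M_n/(0.85 f'_c b)) = 22 − √(22² − 2 × 3610/(0.85 × 4 × 19.4)) = 2.647 in.
A_s = 0.85 f'_c a b / f_y = 0.85 × 4 × 2.647 × 19.4 / 60 = 2.910 in².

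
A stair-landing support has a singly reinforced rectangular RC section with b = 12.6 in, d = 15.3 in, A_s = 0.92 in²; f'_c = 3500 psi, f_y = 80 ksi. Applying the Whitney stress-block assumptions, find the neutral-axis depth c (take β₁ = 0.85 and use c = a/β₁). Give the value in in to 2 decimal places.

c ≈ 2.31 in

T = A_s f_y = 0.92 × 80 = 73.6 kips.
a = T/(0.85 f'_c b) = 73.6/(0.85 × 3.5 × 12.6) = 1.9635 in.
With β₁ = 0.85, c = a/β₁ = 1.9635/0.85 = 2.31 in.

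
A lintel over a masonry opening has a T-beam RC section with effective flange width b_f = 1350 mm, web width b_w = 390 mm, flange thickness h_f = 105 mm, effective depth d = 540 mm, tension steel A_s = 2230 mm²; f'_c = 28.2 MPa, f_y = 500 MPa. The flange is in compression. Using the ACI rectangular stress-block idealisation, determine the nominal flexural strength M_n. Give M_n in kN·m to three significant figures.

M_n ≈ 583 kN·m

Tension: T = A_s f_y = 2230 × 500 = 1115000 N.
Try a within the flange: a = T/(0.85 f'_c b_f) = 1115000/(0.85 × 28.2 × 1350) = 34.46 mm.
Since a = 34.46 ≤ h_f = 105 mm, the stress block lies entirely in the flange; analyse as a rectangular beam of width b_f.
M_n = T(d − a/2) = 1115000 × (540 − 17.23) = 582.89 × 10⁶ N·mm.
M_n = 582.89 kN·m.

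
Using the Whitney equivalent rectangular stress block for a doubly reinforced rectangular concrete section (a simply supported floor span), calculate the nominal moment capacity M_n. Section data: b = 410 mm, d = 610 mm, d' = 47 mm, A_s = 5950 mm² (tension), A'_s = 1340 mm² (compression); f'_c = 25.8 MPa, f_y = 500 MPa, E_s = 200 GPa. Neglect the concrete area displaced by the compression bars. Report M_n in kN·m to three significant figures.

M_n ≈ 1490 kN·m

Assume both tension and compression steel yield.
Net tension couple steel: A_s − A'_s = 4610 mm².
a = (A_s − A'_s) f_y / (0.85 f'_c b) = 2305000/(0.85 × 25.8 × 410) = 256.36 mm.
c = a/β₁ = 256.36/0.85 = 301.60 mm; ε'_s = 0.003(c − d')/c = 0.0025 ≥ f_y/E_s = 0.0025, so compression steel does yield.
M_n = (A_s − A'_s) f_y (d − a/2) + A'_s f_y (d − d') = [2305000 × (610 − 128.18) + 670000 × (610 − 47)] × 10⁻⁶ = 1110.60 + 377.21 = 1487.81 kN·m.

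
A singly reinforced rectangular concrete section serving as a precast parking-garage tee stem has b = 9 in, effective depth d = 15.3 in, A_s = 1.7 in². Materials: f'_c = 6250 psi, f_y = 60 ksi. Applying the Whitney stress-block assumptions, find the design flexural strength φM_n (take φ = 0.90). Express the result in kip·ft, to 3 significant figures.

T = A_s f_y = 1.7 × 60 = 102 kips.
a = T/(0.85 f'_c b) = 102/(0.85 × 6.25 × 9) = 2.133 in.
M_n = T(d − a/2) = 102 × (15.3 − 1.0665) = 1451.8 kip·in = 1451.8/12 = 120.98 kip·ft.
φM_n = 0.90 × 120.98 = 108.88 kip·ft.

φM_n ≈ 109 kip·ft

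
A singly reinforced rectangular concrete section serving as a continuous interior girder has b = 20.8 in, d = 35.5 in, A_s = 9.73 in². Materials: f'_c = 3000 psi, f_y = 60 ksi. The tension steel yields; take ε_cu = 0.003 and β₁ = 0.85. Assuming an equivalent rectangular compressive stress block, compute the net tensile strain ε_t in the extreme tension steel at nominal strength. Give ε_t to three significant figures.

a = A_s f_y/(0.85 f'_c b) = 11.007 in.
β₁ = 0.85, so c = a/β₁ = 11.007/0.85 = 12.949 in.
From the linear strain diagram with ε_cu = 0.003: ε_t = 0.003 (d − c)/c = 0.003 × (35.5 − 12.949)/12.949 = 0.00522.
Since ε_t ≥ 0.005, the section is tension-controlled.

ε_t ≈ 0.00522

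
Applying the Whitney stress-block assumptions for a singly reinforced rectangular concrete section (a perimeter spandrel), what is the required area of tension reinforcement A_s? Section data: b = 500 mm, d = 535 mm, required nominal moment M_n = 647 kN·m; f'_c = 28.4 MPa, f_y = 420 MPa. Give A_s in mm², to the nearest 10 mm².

A_s ≈ 3220 mm²

With M_n = 0.85 f'_c a b (d − a/2), solve the quadratic for a:
a = d − √(d² − 2M_n/(0.85 f'_c b)) = 535 − √(535² − 2 × 647×10⁶/(0.85 × 28.4 × 500)) = 111.90 mm.
A_s = 0.85 f'_c a b / f_y = 0.85 × 28.4 × 111.90 × 500 / 420 = 3215.8 mm².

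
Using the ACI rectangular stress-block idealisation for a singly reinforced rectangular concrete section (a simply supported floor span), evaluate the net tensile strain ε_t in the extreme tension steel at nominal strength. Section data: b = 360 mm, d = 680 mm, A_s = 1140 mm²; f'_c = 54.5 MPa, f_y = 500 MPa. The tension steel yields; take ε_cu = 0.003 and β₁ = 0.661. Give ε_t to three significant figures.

ε_t ≈ 0.0365

a = A_s f_y/(0.85 f'_c b) = 34.18 mm.
β₁ = 0.661, so c = a/β₁ = 34.18/0.661 = 51.71 mm.
From the linear strain diagram with ε_cu = 0.003: ε_t = 0.003 (d − c)/c = 0.003 × (680 − 51.71)/51.71 = 0.0365.
Since ε_t ≥ 0.005, the section is tension-controlled.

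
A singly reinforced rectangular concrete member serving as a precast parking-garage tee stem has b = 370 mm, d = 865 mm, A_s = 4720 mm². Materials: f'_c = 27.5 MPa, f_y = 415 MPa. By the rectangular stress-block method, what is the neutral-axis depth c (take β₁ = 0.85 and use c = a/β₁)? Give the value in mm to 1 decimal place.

c ≈ 266.5 mm

T = A_s f_y = 4720 × 415 = 1958800 N = 1958.8 kN.
Setting C = 0.85 f'_c a b equal to T: a = 1958800/(0.85 × 27.5 × 370) = 226.484 mm.
With β₁ = 0.85, c = a/β₁ = 226.484/0.85 = 266.5 mm.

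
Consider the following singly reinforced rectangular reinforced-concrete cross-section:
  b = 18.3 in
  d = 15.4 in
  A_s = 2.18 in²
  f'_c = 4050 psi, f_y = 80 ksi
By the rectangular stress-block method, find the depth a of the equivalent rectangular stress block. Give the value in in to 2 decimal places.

T = A_s f_y = 2.18 × 80 = 174.4 kips.
a = T/(0.85 f'_c b) = 174.4/(0.85 × 4.05 × 18.3) = 2.77 in.

a ≈ 2.77 in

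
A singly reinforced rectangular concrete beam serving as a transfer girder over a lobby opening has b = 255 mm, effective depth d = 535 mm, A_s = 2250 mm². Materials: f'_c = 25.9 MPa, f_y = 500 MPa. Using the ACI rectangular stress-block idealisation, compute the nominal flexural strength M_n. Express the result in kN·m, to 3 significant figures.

T = A_s f_y = 2250 × 500 = 1125000 N = 1125 kN.
From C = T: a = T/(0.85 f'_c b) = 1125000/(0.85 × 25.9 × 255) = 200.40 mm.
M_n = T(d − a/2) = 1125 kN × (535 − 100.2) mm = 489.15 kN·m.

M_n ≈ 489 kN·m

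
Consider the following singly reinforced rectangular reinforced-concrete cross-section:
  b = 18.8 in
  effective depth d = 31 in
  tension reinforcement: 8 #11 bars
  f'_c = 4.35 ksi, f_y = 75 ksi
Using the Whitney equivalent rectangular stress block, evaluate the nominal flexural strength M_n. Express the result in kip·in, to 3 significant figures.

A_s = 8 × 1.56 = 12.48 in².
T = A_s f_y = 12.48 × 75 = 936 kips.
a = T/(0.85 f'_c b) = 936/(0.85 × 4.35 × 18.8) = 13.465 in.
M_n = T(d − a/2) = 936 × (31 − 6.7325) = 22714.4 kip·in.

M_n ≈ 22700 kip·in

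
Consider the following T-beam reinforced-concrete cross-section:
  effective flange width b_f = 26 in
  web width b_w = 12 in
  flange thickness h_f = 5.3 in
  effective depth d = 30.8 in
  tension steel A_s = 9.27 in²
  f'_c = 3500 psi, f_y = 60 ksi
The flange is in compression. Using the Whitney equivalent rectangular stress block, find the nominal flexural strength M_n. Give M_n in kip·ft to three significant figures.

M_n ≈ 1250 kip·ft

Tension: T = A_s f_y = 9.27 × 60 = 556.2 kips.
Try a within the flange: a = T/(0.85 f'_c b_f) = 556.2/(0.85 × 3.5 × 26) = 7.191 in.
a = 7.191 > h_f = 5.3 in: the block extends into the web. Split into flange-overhang and web parts.
C_f = 0.85 f'_c (b_f − b_w) h_f = 0.85 × 3.5 × (26 − 12) × 5.3 = 220.7 kips.
Remaining web compression depth: a_w = (T − C_f)/(0.85 f'_c b_w) = (556.2 − 220.7)/(0.85 × 3.5 × 12) = 9.398 in.
M_n = C_f(d − h_f/2) + (T − C_f)(d − a_w/2) = 220.7 × (30.8 − 2.65) + 335.5 × (30.8 − 4.699) = 6212.7 + 8756.9 = 14969.6 kip·in.
M_n = 14969.6/12 = 1247.47 kip·ft.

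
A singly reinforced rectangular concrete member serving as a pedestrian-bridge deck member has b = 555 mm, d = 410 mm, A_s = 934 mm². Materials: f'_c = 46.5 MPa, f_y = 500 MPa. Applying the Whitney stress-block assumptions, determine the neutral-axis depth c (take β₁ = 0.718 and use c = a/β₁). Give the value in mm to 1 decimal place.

T = A_s f_y = 934 × 500 = 467000 N = 467 kN.
Setting C = 0.85 f'_c a b equal to T: a = 467000/(0.85 × 46.5 × 555) = 21.289 mm.
With β₁ = 0.718, c = a/β₁ = 21.289/0.718 = 29.7 mm.

c ≈ 29.7 mm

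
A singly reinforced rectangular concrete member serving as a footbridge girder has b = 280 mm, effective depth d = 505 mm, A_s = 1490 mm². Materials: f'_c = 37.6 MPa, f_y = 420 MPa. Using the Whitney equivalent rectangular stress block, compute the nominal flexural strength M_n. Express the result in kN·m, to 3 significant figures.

M_n ≈ 294 kN·m

T = A_s f_y = 1490 × 420 = 625800 N = 625.8 kN.
From C = T: a = T/(0.85 f'_c b) = 625800/(0.85 × 37.6 × 280) = 69.93 mm.
M_n = T(d − a/2) = 625.8 kN × (505 − 34.965) mm = 294.15 kN·m.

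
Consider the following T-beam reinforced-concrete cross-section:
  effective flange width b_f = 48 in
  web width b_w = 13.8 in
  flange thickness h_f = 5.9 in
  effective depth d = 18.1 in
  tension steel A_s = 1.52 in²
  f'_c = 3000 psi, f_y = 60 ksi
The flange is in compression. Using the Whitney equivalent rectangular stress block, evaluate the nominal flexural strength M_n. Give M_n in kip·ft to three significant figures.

Tension: T = A_s f_y = 1.52 × 60 = 91.2 kips.
Try a within the flange: a = T/(0.85 f'_c b_f) = 91.2/(0.85 × 3 × 48) = 0.745 in.
Since a = 0.745 ≤ h_f = 5.9 in, the stress block lies entirely in the flange; analyse as a rectangular beam of width b_f.
M_n = T(d − a/2) = 91.2 × (18.1 − 0.3725) = 1616.7 kip·in.
M_n = 1616.7/12 = 134.73 kip·ft.

M_n ≈ 135 kip·ft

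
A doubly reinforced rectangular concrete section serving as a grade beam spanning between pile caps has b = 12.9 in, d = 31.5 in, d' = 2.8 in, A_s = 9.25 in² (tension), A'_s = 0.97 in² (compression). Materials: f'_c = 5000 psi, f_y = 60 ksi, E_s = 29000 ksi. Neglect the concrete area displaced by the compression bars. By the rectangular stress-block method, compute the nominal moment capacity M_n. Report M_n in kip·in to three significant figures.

M_n ≈ 15100 kip·in

Assume both steels yield.
a = (A_s − A'_s) f_y/(0.85 f'_c b) = (9.25 − 0.97) × 60/(0.85 × 5 × 12.9) = 9.062 in.
c = a/β₁ = 9.062/0.8 = 11.328 in; ε'_s = 0.003(c − d')/c = 0.0023 ≥ ε_y = 0.0021, so the compression steel yields.
M_n = (A_s − A'_s) f_y (d − a/2) + A'_s f_y (d − d') = 496.8 × (31.5 − 4.531) + 58.2 × (31.5 − 2.8) = 13398.2 + 1670.3 = 15068.5 kip·in.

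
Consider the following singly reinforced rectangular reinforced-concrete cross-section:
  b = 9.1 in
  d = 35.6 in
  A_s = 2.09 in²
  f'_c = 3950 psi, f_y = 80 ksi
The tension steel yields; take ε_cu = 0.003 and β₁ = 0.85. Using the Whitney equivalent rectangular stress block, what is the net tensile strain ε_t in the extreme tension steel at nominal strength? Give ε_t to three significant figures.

ε_t ≈ 0.0136

a = A_s f_y/(0.85 f'_c b) = 5.472 in.
β₁ = 0.85, so c = a/β₁ = 5.472/0.85 = 6.438 in.
From the linear strain diagram with ε_cu = 0.003: ε_t = 0.003 (d − c)/c = 0.003 × (35.6 − 6.438)/6.438 = 0.0136.
Since ε_t ≥ 0.005, the section is tension-controlled.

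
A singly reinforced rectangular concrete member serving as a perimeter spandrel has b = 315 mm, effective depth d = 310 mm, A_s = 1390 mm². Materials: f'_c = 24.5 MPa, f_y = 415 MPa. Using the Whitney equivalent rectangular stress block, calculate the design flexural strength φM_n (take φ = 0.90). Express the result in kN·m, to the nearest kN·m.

T = A_s f_y = 1390 × 415 = 576850 N = 576.85 kN.
From C = T: a = T/(0.85 f'_c b) = 576850/(0.85 × 24.5 × 315) = 87.94 mm.
M_n = T(d − a/2) = 576.85 kN × (310 − 43.97) mm = 153.46 kN·m.
φM_n = 0.90 × 153.46 = 138.11 kN·m.

φM_n ≈ 138 kN·m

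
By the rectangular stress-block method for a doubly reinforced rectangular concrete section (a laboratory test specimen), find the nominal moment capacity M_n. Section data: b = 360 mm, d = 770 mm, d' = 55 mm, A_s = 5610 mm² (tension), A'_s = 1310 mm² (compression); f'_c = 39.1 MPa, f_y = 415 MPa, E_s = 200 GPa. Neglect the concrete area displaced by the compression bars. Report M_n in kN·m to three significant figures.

M_n ≈ 1630 kN·m

Assume both tension and compression steel yield.
Net tension couple steel: A_s − A'_s = 4300 mm².
a = (A_s − A'_s) f_y / (0.85 f'_c b) = 1784500/(0.85 × 39.1 × 360) = 149.15 mm.
c = a/β₁ = 149.15/0.771 = 193.45 mm; ε'_s = 0.003(c − d')/c = 0.0021 ≥ f_y/E_s = 0.0021, so compression steel does yield.
M_n = (A_s − A'_s) f_y (d − a/2) + A'_s f_y (d − d') = [1784500 × (770 − 74.575) + 543650 × (770 − 55)] × 10⁻⁶ = 1240.99 + 388.71 = 1629.70 kN·m.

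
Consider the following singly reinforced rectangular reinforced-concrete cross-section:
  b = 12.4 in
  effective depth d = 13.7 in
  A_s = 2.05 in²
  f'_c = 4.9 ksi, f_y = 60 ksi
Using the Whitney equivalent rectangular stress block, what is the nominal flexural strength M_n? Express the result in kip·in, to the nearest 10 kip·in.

M_n ≈ 1540 kip·in

T = A_s f_y = 2.05 × 60 = 123 kips.
a = T/(0.85 f'_c b) = 123/(0.85 × 4.9 × 12.4) = 2.382 in.
M_n = T(d − a/2) = 123 × (13.7 − 1.191) = 1538.6 kip·in.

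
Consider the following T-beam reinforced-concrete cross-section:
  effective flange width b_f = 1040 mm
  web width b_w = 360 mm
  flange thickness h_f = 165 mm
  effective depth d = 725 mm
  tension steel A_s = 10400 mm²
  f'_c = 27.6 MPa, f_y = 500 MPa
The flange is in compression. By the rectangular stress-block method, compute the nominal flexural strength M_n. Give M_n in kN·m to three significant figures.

M_n ≈ 3160 kN·m

Tension: T = A_s f_y = 10400 × 500 = 5200000 N.
Try a within the flange: a = T/(0.85 f'_c b_f) = 5200000/(0.85 × 27.6 × 1040) = 213.13 mm.
a = 213.13 > h_f = 165 mm: the block extends into the web. Split into flange-overhang and web parts.
C_f = 0.85 f'_c (b_f − b_w) h_f = 0.85 × 27.6 × (1040 − 360) × 165 = 2632212 N.
Remaining web compression depth: a_w = (T − C_f)/(0.85 f'_c b_w) = (5200000 − 2632212)/(0.85 × 27.6 × 360) = 304.04 mm.
M_n = C_f(d − h_f/2) + (T − C_f)(d − a_w/2) = 2632212 × (725 − 82.5) + 2567788 × (725 − 152.02) = 1691.20 + 1471.29 = 3162.49 × 10⁶ N·mm.
M_n = 3162.49 kN·m.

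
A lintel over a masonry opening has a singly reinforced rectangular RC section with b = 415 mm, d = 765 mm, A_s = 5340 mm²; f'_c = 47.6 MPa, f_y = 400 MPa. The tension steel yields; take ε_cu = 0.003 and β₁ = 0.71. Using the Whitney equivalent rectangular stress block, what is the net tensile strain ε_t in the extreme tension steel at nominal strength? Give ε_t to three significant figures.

a = A_s f_y/(0.85 f'_c b) = 127.21 mm.
β₁ = 0.71, so c = a/β₁ = 127.21/0.71 = 179.17 mm.
From the linear strain diagram with ε_cu = 0.003: ε_t = 0.003 (d − c)/c = 0.003 × (765 − 179.17)/179.17 = 0.00981.
Since ε_t ≥ 0.005, the section is tension-controlled.

ε_t ≈ 0.00981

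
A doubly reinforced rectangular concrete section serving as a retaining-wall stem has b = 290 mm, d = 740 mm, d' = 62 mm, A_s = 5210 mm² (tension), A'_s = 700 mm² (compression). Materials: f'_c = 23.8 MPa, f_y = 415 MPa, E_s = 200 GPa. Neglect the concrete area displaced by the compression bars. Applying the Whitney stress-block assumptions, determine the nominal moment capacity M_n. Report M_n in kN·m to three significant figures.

Assume both tension and compression steel yield.
Net tension couple steel: A_s − A'_s = 4510 mm².
a = (A_s − A'_s) f_y / (0.85 f'_c b) = 1871650/(0.85 × 23.8 × 290) = 319.03 mm.
c = a/β₁ = 319.03/0.85 = 375.33 mm; ε'_s = 0.003(c − d')/c = 0.0025 ≥ f_y/E_s = 0.0021, so compression steel does yield.
M_n = (A_s − A'_s) f_y (d − a/2) + A'_s f_y (d − d') = [1871650 × (740 − 159.515) + 290500 × (740 − 62)] × 10⁻⁶ = 1086.46 + 196.96 = 1283.42 kN·m.

M_n ≈ 1280 kN·m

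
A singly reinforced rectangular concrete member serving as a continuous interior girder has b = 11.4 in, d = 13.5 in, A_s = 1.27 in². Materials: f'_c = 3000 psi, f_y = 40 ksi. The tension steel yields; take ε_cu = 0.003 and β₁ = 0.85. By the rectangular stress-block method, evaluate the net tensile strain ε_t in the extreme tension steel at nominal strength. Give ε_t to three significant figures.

a = A_s f_y/(0.85 f'_c b) = 1.748 in.
β₁ = 0.85, so c = a/β₁ = 1.748/0.85 = 2.056 in.
From the linear strain diagram with ε_cu = 0.003: ε_t = 0.003 (d − c)/c = 0.003 × (13.5 − 2.056)/2.056 = 0.0167.
Since ε_t ≥ 0.005, the section is tension-controlled.

ε_t ≈ 0.0167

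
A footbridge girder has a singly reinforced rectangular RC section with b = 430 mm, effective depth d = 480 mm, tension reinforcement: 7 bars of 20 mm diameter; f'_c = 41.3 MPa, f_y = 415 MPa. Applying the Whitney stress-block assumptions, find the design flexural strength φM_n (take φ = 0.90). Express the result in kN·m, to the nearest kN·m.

A_s = 7 × 314 = 2198 mm².
T = A_s f_y = 2198 × 415 = 912170 N = 912.17 kN.
From C = T: a = T/(0.85 f'_c b) = 912170/(0.85 × 41.3 × 430) = 60.43 mm.
M_n = T(d − a/2) = 912.17 kN × (480 − 30.215) mm = 410.28 kN·m.
φM_n = 0.90 × 410.28 = 369.25 kN·m.

φM_n ≈ 369 kN·m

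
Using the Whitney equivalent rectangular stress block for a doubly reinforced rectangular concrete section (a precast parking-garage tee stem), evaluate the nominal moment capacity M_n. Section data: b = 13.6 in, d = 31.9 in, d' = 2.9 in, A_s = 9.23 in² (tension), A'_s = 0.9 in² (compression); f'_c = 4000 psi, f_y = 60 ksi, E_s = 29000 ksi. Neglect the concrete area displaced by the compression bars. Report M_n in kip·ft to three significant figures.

M_n ≈ 1230 kip·ft

Assume both steels yield.
a = (A_s − A'_s) f_y/(0.85 f'_c b) = (9.23 − 0.9) × 60/(0.85 × 4 × 13.6) = 10.809 in.
c = a/β₁ = 10.809/0.85 = 12.716 in; ε'_s = 0.003(c − d')/c = 0.0023 ≥ ε_y = 0.0021, so the compression steel yields.
M_n = (A_s − A'_s) f_y (d − a/2) + A'_s f_y (d − d') = 499.8 × (31.9 − 5.4045) + 54 × (31.9 − 2.9) = 13242.5 + 1566.0 = 14808.5 kip·in = 14808.5/12 = 1234.04 kip·ft.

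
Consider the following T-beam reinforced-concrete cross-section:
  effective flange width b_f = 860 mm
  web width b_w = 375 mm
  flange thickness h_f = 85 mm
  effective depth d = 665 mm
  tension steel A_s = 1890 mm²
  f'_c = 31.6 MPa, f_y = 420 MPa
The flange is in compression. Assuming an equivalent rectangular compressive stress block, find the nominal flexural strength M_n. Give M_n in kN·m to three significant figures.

Tension: T = A_s f_y = 1890 × 420 = 793800 N.
Try a within the flange: a = T/(0.85 f'_c b_f) = 793800/(0.85 × 31.6 × 860) = 34.36 mm.
Since a = 34.36 ≤ h_f = 85 mm, the stress block lies entirely in the flange; analyse as a rectangular beam of width b_f.
M_n = T(d − a/2) = 793800 × (665 − 17.18) = 514.24 × 10⁶ N·mm.
M_n = 514.24 kN·m.

M_n ≈ 514 kN·m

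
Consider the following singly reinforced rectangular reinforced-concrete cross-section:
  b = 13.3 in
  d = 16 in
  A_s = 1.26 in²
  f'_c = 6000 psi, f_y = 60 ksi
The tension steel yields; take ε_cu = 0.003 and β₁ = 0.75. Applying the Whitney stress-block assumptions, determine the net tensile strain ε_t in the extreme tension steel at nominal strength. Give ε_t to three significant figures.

ε_t ≈ 0.0293

a = A_s f_y/(0.85 f'_c b) = 1.115 in.
β₁ = 0.75, so c = a/β₁ = 1.115/0.75 = 1.487 in.
From the linear strain diagram with ε_cu = 0.003: ε_t = 0.003 (d − c)/c = 0.003 × (16 − 1.487)/1.487 = 0.0293.
Since ε_t ≥ 0.005, the section is tension-controlled.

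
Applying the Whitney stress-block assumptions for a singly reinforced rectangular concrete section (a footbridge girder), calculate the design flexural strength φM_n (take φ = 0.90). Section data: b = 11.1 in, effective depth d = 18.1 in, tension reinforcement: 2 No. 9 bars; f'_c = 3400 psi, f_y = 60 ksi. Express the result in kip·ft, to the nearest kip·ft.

φM_n ≈ 146 kip·ft

A_s = 2 × 1 = 2 in².
T = A_s f_y = 2 × 60 = 120 kips.
a = T/(0.85 f'_c b) = 120/(0.85 × 3.4 × 11.1) = 3.741 in.
M_n = T(d − a/2) = 120 × (18.1 − 1.8705) = 1947.5 kip·in = 1947.5/12 = 162.29 kip·ft.
φM_n = 0.90 × 162.29 = 146.06 kip·ft.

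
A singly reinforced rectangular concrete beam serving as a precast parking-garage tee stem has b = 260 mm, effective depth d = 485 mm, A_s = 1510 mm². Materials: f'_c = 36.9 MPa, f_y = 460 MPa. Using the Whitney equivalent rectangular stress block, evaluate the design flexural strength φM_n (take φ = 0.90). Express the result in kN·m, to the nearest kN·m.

φM_n ≈ 277 kN·m

T = A_s f_y = 1510 × 460 = 694600 N = 694.6 kN.
From C = T: a = T/(0.85 f'_c b) = 694600/(0.85 × 36.9 × 260) = 85.18 mm.
M_n = T(d − a/2) = 694.6 kN × (485 − 42.59) mm = 307.30 kN·m.
φM_n = 0.90 × 307.30 = 276.57 kN·m.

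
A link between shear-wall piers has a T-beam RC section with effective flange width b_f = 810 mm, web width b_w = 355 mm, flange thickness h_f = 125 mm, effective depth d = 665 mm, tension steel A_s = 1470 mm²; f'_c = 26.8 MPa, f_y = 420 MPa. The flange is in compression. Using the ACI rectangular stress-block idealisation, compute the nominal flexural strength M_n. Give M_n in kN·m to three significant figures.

M_n ≈ 400 kN·m

Tension: T = A_s f_y = 1470 × 420 = 617400 N.
Try a within the flange: a = T/(0.85 f'_c b_f) = 617400/(0.85 × 26.8 × 810) = 33.46 mm.
Since a = 33.46 ≤ h_f = 125 mm, the stress block lies entirely in the flange; analyse as a rectangular beam of width b_f.
M_n = T(d − a/2) = 617400 × (665 − 16.73) = 400.24 × 10⁶ N·mm.
M_n = 400.24 kN·m.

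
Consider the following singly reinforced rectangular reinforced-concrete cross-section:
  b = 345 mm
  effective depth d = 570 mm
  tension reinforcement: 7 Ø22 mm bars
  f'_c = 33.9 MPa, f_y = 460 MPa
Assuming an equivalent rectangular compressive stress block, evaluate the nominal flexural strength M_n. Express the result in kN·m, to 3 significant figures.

M_n ≈ 622 kN·m

A_s = 7 × 380 = 2660 mm².
T = A_s f_y = 2660 × 460 = 1223600 N = 1223.6 kN.
From C = T: a = T/(0.85 f'_c b) = 1223600/(0.85 × 33.9 × 345) = 123.08 mm.
M_n = T(d − a/2) = 1223.6 kN × (570 − 61.54) mm = 622.15 kN·m.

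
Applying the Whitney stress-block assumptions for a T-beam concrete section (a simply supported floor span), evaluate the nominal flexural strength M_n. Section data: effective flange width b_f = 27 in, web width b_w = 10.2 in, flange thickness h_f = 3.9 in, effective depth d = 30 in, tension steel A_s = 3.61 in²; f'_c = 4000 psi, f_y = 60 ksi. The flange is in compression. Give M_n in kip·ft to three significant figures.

Tension: T = A_s f_y = 3.61 × 60 = 216.6 kips.
Try a within the flange: a = T/(0.85 f'_c b_f) = 216.6/(0.85 × 4 × 27) = 2.359 in.
Since a = 2.359 ≤ h_f = 3.9 in, the stress block lies entirely in the flange; analyse as a rectangular beam of width b_f.
M_n = T(d − a/2) = 216.6 × (30 − 1.1795) = 6242.5 kip·in.
M_n = 6242.5/12 = 520.21 kip·ft.

M_n ≈ 520 kip·ft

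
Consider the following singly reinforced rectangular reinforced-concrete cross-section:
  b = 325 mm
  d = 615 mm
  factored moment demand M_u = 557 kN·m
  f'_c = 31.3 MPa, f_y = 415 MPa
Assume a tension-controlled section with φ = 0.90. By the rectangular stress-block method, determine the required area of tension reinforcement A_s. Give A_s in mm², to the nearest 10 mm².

M_n = M_u/φ = 557/0.90 = 618.889 kN·m.
With M_n = 0.85 f'_c a b (d − a/2), solve the quadratic for a:
a = d − √(d² − 2M_n/(0.85 f'_c b)) = 615 − √(615² − 2 × 618.889×10⁶/(0.85 × 31.3 × 325)) = 130.16 mm.
A_s = 0.85 f'_c a b / f_y = 0.85 × 31.3 × 130.16 × 325 / 415 = 2711.9 mm².

A_s ≈ 2710 mm²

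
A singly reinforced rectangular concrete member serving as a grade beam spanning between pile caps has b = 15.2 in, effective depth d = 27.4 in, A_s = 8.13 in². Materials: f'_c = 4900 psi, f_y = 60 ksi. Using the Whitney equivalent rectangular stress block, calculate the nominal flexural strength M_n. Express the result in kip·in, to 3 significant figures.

M_n ≈ 11500 kip·in

T = A_s f_y = 8.13 × 60 = 487.8 kips.
a = T/(0.85 f'_c b) = 487.8/(0.85 × 4.9 × 15.2) = 7.705 in.
M_n = T(d − a/2) = 487.8 × (27.4 − 3.8525) = 11486.5 kip·in.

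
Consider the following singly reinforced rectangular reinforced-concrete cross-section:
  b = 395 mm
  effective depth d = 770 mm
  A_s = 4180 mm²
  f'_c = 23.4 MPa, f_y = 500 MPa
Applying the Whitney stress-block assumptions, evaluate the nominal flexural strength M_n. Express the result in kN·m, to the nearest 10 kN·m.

M_n ≈ 1330 kN·m

T = A_s f_y = 4180 × 500 = 2090000 N = 2090 kN.
From C = T: a = T/(0.85 f'_c b) = 2090000/(0.85 × 23.4 × 395) = 266.02 mm.
M_n = T(d − a/2) = 2090 kN × (770 − 133.01) mm = 1331.31 kN·m.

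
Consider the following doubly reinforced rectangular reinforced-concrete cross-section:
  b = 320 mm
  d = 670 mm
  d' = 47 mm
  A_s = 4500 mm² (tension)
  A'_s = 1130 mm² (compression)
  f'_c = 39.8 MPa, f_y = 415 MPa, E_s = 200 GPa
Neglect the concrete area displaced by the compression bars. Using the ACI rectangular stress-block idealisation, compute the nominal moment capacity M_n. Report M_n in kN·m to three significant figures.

Assume both tension and compression steel yield.
Net tension couple steel: A_s − A'_s = 3370 mm².
a = (A_s − A'_s) f_y / (0.85 f'_c b) = 1398550/(0.85 × 39.8 × 320) = 129.19 mm.
c = a/β₁ = 129.19/0.766 = 168.66 mm; ε'_s = 0.003(c − d')/c = 0.0022 ≥ f_y/E_s = 0.0021, so compression steel does yield.
M_n = (A_s − A'_s) f_y (d − a/2) + A'_s f_y (d − d') = [1398550 × (670 − 64.595) + 468950 × (670 − 47)] × 10⁻⁶ = 846.69 + 292.16 = 1138.85 kN·m.

M_n ≈ 1140 kN·m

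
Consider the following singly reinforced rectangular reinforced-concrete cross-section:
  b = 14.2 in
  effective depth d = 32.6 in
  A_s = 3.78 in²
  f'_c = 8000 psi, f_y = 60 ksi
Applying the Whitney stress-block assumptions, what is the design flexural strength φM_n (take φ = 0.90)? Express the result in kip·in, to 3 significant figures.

T = A_s f_y = 3.78 × 60 = 226.8 kips.
a = T/(0.85 f'_c b) = 226.8/(0.85 × 8 × 14.2) = 2.349 in.
M_n = T(d − a/2) = 226.8 × (32.6 − 1.1745) = 7127.3 kip·in.
φM_n = 0.90 × 7127.3 = 6414.6 kip·in.

φM_n ≈ 6410 kip·in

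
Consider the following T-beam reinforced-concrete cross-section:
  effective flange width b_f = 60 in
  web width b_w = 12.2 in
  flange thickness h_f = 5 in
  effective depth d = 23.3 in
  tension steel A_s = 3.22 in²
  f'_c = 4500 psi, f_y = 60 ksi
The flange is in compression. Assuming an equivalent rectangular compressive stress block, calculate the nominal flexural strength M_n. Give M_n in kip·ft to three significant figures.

Tension: T = A_s f_y = 3.22 × 60 = 193.2 kips.
Try a within the flange: a = T/(0.85 f'_c b_f) = 193.2/(0.85 × 4.5 × 60) = 0.842 in.
Since a = 0.842 ≤ h_f = 5 in, the stress block lies entirely in the flange; analyse as a rectangular beam of width b_f.
M_n = T(d − a/2) = 193.2 × (23.3 − 0.421) = 4420.2 kip·in.
M_n = 4420.2/12 = 368.35 kip·ft.

M_n ≈ 368 kip·ft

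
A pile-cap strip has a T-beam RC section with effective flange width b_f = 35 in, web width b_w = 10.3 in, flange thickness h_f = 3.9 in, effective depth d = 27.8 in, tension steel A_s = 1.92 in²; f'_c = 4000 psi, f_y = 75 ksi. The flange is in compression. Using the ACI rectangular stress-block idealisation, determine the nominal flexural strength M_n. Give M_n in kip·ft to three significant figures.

M_n ≈ 326 kip·ft

Tension: T = A_s f_y = 1.92 × 75 = 144 kips.
Try a within the flange: a = T/(0.85 f'_c b_f) = 144/(0.85 × 4 × 35) = 1.210 in.
Since a = 1.210 ≤ h_f = 3.9 in, the stress block lies entirely in the flange; analyse as a rectangular beam of width b_f.
M_n = T(d − a/2) = 144 × (27.8 − 0.605) = 3916.1 kip·in.
M_n = 3916.1/12 = 326.34 kip·ft.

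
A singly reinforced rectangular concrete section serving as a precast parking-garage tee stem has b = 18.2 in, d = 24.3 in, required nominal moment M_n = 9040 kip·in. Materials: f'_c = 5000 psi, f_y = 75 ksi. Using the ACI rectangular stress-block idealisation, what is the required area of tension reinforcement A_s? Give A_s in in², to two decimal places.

From M_n = 0.85 f'_c a b (d − a/2):
a = d − √(d² − 2M_n/(0.85 f'_c b)) = 24.3 − √(24.3² − 2 × 9040/(0.85 × 5 × 18.2)) = 5.412 in.
A_s = 0.85 f'_c a b / f_y = 0.85 × 5 × 5.412 × 18.2 / 75 = 5.582 in².

A_s ≈ 5.58 in²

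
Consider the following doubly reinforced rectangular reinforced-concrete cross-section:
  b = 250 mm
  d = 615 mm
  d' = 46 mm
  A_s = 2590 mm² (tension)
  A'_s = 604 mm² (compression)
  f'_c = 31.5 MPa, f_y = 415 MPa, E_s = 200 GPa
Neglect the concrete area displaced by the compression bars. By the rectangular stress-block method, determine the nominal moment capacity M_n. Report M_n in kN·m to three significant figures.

M_n ≈ 599 kN·m

Assume both tension and compression steel yield.
Net tension couple steel: A_s − A'_s = 1986 mm².
a = (A_s − A'_s) f_y / (0.85 f'_c b) = 824190/(0.85 × 31.5 × 250) = 123.13 mm.
c = a/β₁ = 123.13/0.825 = 149.25 mm; ε'_s = 0.003(c − d')/c = 0.0021 ≥ f_y/E_s = 0.0021, so compression steel does yield.
M_n = (A_s − A'_s) f_y (d − a/2) + A'_s f_y (d − d') = [824190 × (615 − 61.565) + 250660 × (615 − 46)] × 10⁻⁶ = 456.14 + 142.63 = 598.77 kN·m.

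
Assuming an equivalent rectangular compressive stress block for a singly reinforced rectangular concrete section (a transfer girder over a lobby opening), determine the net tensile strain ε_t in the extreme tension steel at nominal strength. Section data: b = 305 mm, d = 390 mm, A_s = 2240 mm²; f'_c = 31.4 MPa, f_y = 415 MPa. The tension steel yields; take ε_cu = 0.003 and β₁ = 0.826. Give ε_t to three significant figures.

a = A_s f_y/(0.85 f'_c b) = 114.20 mm.
β₁ = 0.826, so c = a/β₁ = 114.20/0.826 = 138.26 mm.
From the linear strain diagram with ε_cu = 0.003: ε_t = 0.003 (d − c)/c = 0.003 × (390 − 138.26)/138.26 = 0.00546.
Since ε_t ≥ 0.005, the section is tension-controlled.

ε_t ≈ 0.00546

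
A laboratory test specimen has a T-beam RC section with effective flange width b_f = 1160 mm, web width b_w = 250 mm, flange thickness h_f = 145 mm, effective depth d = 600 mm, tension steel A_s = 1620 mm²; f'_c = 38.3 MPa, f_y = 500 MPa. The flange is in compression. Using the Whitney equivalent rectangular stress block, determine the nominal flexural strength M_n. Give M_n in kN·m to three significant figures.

M_n ≈ 477 kN·m

Tension: T = A_s f_y = 1620 × 500 = 810000 N.
Try a within the flange: a = T/(0.85 f'_c b_f) = 810000/(0.85 × 38.3 × 1160) = 21.45 mm.
Since a = 21.45 ≤ h_f = 145 mm, the stress block lies entirely in the flange; analyse as a rectangular beam of width b_f.
M_n = T(d − a/2) = 810000 × (600 − 10.725) = 477.31 × 10⁶ N·mm.
M_n = 477.31 kN·m.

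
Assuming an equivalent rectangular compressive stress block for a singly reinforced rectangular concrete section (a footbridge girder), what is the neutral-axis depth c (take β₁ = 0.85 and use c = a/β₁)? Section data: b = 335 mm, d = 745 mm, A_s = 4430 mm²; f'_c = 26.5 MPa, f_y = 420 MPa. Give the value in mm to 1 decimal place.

c ≈ 290.1 mm

T = A_s f_y = 4430 × 420 = 1860600 N = 1860.6 kN.
Setting C = 0.85 f'_c a b equal to T: a = 1860600/(0.85 × 26.5 × 335) = 246.572 mm.
With β₁ = 0.85, c = a/β₁ = 246.572/0.85 = 290.1 mm.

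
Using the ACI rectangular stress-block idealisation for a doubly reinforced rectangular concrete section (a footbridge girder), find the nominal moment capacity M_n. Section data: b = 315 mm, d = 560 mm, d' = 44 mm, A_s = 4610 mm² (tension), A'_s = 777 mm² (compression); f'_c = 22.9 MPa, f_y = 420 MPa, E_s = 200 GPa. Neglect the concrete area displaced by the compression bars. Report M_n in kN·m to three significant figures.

M_n ≈ 859 kN·m

Assume both tension and compression steel yield.
Net tension couple steel: A_s − A'_s = 3833 mm².
a = (A_s − A'_s) f_y / (0.85 f'_c b) = 1609860/(0.85 × 22.9 × 315) = 262.56 mm.
c = a/β₁ = 262.56/0.85 = 308.89 mm; ε'_s = 0.003(c − d')/c = 0.0026 ≥ f_y/E_s = 0.0021, so compression steel does yield.
M_n = (A_s − A'_s) f_y (d − a/2) + A'_s f_y (d − d') = [1609860 × (560 − 131.28) + 326340 × (560 − 44)] × 10⁻⁶ = 690.18 + 168.39 = 858.57 kN·m.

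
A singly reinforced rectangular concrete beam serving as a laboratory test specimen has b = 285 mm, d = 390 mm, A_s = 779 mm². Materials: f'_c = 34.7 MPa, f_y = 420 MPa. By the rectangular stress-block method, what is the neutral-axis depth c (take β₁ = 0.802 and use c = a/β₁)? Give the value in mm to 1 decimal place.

T = A_s f_y = 779 × 420 = 327180 N = 327.18 kN.
Setting C = 0.85 f'_c a b equal to T: a = 327180/(0.85 × 34.7 × 285) = 38.922 mm.
With β₁ = 0.802, c = a/β₁ = 38.922/0.802 = 48.5 mm.

c ≈ 48.5 mm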